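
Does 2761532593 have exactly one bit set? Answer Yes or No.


0b10100100100110011010010010110001. Multiple bits set => No

No


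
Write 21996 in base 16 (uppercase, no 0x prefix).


21996 = 55EC hex

55EC


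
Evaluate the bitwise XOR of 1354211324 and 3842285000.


0b1010000101101111001111111111100 ^ 0b11100101000001001001110111001000 = 0b10110101101100110000001000110100 = 3048407604

3048407604


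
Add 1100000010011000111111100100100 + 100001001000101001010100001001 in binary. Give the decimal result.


1100000010011000111111100100100 + 100001001000101001010100001001 = 10000001011011110001010000101101 = 2171540525

2171540525


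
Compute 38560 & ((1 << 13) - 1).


38560 & 8191 = 5792

5792


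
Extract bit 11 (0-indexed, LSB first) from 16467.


0b100000001010011, position 11 = 0

0


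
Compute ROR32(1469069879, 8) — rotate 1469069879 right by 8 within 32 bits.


Rotate 0b1010111100100000011101000110111 right by 8 (32-bit) = 0b110111010101111001000000111010 = 928485434

928485434


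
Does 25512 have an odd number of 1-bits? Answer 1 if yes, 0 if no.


0b110001110101000 has 7 ones => parity 1

1


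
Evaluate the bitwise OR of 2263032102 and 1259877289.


0b10000110111000110010000100100110 | 0b1001011000110000011001110101001 = 0b11001111111110110011001110101111 = 3489346479

3489346479


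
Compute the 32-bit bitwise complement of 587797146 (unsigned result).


~0b100011000010010001001010011010 = 0b11011100111101101110110101100101 = 3707170149 (32-bit unsigned)

3707170149


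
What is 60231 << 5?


0b1110101101000111 << 5 = 0b111010110100011100000 = 1927392

1927392


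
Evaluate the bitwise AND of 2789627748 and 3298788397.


0b10100110010001100101011101100100 & 0b11000100100111111000010000101101 = 0b10000100000001100000010000100100 = 2214986788

2214986788


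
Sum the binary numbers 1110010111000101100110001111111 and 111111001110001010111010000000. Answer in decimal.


1110010111000101100110001111111 + 111111001110001010111010000000 = 10110010000110110111101011111111 = 2988145407

2988145407


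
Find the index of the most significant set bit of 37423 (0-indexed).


0b1001001000101111. Highest set bit at position 15

15


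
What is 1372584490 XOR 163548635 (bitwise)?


0b1010001110011111111101000101010 ^ 0b1001101111111000110111011011 = 0b1011000011100000111011111110001 = 1483765745

1483765745


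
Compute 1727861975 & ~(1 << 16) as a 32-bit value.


1727861975 & ~(1 << 16) = 1727796439

1727796439


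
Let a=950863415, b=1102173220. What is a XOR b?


950863415 ^ 1102173220 = 2031931923

2031931923


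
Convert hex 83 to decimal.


83 hex = 131 decimal

131


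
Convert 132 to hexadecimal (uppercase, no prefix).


132 = 84 hex

84


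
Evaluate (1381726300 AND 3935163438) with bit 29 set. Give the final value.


Step 1: 1381726300 & 3935163438 = 1107906572
Step 2: 1107906572 | (1 << 29) = 1107906572 | 536870912 = 1644777484

1644777484


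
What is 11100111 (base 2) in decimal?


11100111 in decimal = 231

231


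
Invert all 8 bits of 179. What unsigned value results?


179 ^ 255 = 76

76


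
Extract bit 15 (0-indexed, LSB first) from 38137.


0b1001010011111001, position 15 = 1

1


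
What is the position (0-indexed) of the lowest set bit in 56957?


0b1101111001111101. Lowest set bit at position 0

0


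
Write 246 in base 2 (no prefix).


246 = 11110110 in binary

11110110


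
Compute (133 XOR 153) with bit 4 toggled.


Step 1: 133 ^ 153 = 28
Step 2: 28 ^ (1 << 4) = 28 ^ 16 = 12

12


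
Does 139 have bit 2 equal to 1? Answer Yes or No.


0b10001011, bit 2 = 0. No

No


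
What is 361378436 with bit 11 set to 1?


361378436 | (1 << 11) = 361378436 | 2048 = 361380484

361380484


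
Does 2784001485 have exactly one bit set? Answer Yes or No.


0b10100101111100000111110111001101. Multiple bits set => No

No


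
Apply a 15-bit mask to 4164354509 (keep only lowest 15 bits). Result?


4164354509 & 32767 = 461

461


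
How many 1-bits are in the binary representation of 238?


0b11101110 has 6 set bits

6


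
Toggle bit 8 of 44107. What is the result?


44107 ^ (1 << 8) = 44107 ^ 256 = 44363

44363


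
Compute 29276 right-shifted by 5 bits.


0b111001001011100 >> 5 = 0b1110010010 = 914

914


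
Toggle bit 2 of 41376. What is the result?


41376 ^ (1 << 2) = 41376 ^ 4 = 41380

41380


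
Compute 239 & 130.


0b11101111 & 0b10000010 = 0b10000010 = 130

130


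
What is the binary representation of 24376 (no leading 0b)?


24376 = 101111100111000 in binary

101111100111000


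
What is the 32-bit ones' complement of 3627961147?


3627961147 ^ 4294967295 = 667006148

667006148


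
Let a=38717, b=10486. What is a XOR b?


38717 ^ 10486 = 49099

49099


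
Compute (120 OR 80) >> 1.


Step 1: 120 | 80 = 120
Step 2: 120 >> 1 = 60

60


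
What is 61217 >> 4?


0b1110111100100001 >> 4 = 0b111011110010 = 3826

3826


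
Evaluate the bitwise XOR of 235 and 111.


0b11101011 ^ 0b1101111 = 0b10000100 = 132

132


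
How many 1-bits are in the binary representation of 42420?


0b1010010110110100 has 8 set bits

8


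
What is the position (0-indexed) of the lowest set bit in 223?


0b11011111. Lowest set bit at position 0

0


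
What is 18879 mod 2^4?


18879 & 15 = 15

15


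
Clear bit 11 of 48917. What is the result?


48917 & ~(1 << 11) = 46869

46869


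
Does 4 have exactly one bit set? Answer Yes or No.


0b100. Only one bit set => Yes

Yes


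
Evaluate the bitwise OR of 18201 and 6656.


0b100011100011001 | 0b1101000000000 = 0b101111100011001 = 24345

24345


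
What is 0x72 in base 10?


72 hex = 114 decimal

114


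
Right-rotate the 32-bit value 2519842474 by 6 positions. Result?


Rotate 0b10010110001100011011111010101010 right by 6 (32-bit) = 0b10101010010110001100011011111010 = 2857944826

2857944826


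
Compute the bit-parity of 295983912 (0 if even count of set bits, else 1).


0b10001101001000101101100101000 has 12 ones => parity 0

0


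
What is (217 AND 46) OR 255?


Step 1: 217 & 46 = 8
Step 2: 8 | 255 = 255

255


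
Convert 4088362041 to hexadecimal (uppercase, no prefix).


4088362041 = F3AF7439 hex

F3AF7439


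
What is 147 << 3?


0b10010011 << 3 = 0b10010011000 = 1176

1176


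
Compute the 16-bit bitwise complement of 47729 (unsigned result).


~0b1011101001110001 = 0b100010110001110 = 17806 (16-bit unsigned)

17806


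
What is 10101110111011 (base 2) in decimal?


10101110111011 in decimal = 11195

11195


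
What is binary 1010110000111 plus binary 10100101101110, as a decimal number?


1010110000111 + 10100101101110 = 11111011110101 = 16117

16117


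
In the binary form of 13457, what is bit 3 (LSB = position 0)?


0b11010010010001, position 3 = 0

0


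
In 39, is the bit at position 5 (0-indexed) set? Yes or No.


0b100111, bit 5 = 1. Yes

Yes


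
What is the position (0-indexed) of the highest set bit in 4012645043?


0b11101111001011000001101010110011. Highest set bit at position 31

31


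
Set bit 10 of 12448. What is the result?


12448 | (1 << 10) = 12448 | 1024 = 13472

13472


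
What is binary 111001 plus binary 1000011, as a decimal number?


111001 + 1000011 = 1111100 = 124

124


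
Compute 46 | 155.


0b101110 | 0b10011011 = 0b10111111 = 191

191


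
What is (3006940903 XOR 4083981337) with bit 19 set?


Step 1: 3006940903 ^ 4083981337 = 1079433982
Step 2: 1079433982 | (1 << 19) = 1079433982 | 524288 = 1079958270

1079958270


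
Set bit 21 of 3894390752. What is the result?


3894390752 | (1 << 21) = 3894390752 | 2097152 = 3896487904

3896487904


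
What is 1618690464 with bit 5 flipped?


1618690464 ^ (1 << 5) = 1618690464 ^ 32 = 1618690432

1618690432


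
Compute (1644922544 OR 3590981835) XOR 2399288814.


Step 1: 1644922544 | 3590981835 = 4127952635
Step 2: 4127952635 ^ 2399288814 = 2030678805

2030678805


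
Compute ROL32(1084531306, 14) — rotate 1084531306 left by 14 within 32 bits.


Rotate 0b1000000101001001010001001101010 left by 14 (32-bit) = 0b101000100110101001000000101001 = 681218089

681218089


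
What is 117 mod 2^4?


117 & 15 = 5

5


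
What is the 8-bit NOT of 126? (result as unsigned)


~0b1111110 = 0b10000001 = 129 (8-bit unsigned)

129


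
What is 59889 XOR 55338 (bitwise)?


0b1110100111110001 ^ 0b1101100000101010 = 0b11000111011011 = 12763

12763


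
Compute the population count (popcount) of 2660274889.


0b10011110100100001001001011001001 has 14 set bits

14


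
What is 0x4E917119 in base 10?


4E917119 hex = 1318154521 decimal

1318154521


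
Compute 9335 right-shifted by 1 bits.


0b10010001110111 >> 1 = 0b1001000111011 = 4667

4667


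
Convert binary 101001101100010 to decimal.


101001101100010 in decimal = 21346

21346


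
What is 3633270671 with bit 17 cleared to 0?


3633270671 & ~(1 << 17) = 3633139599

3633139599


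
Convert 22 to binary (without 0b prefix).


22 = 10110 in binary

10110


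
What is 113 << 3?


0b1110001 << 3 = 0b1110001000 = 904

904


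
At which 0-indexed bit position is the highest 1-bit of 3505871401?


0b11010000111101110101101000101001. Highest set bit at position 31

31


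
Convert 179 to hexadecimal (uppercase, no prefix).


179 = B3 hex

B3


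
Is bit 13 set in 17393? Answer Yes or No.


0b100001111110001, bit 13 = 0. No

No


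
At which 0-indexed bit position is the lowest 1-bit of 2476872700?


0b10010011101000100001001111111100. Lowest set bit at position 2

2


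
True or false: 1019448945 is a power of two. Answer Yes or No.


0b111100110000111000111001110001. Multiple bits set => No

No


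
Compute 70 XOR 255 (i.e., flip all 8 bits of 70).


70 ^ 255 = 185

185


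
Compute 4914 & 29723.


0b1001100110010 & 0b111010000011011 = 0b1000000010010 = 4114

4114


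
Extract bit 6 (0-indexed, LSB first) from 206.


0b11001110, position 6 = 1

1


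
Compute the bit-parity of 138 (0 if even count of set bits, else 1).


0b10001010 has 3 ones => parity 1

1


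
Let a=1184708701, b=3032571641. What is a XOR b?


1184708701 ^ 3032571641 = 4066141860

4066141860


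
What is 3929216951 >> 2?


0b11101010001100110001011110110111 >> 2 = 0b111010100011001100010111101101 = 982304237

982304237


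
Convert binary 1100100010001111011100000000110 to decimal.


1100100010001111011100000000110 in decimal = 1682421766

1682421766


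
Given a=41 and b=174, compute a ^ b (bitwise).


41 ^ 174 = 135

135


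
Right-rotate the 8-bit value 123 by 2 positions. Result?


Rotate 0b1111011 right by 2 (8-bit) = 0b11011110 = 222

222


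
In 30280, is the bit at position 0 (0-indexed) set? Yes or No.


0b111011001001000, bit 0 = 0. No

No


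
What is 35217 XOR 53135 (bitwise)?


0b1000100110010001 ^ 0b1100111110001111 = 0b100011000011110 = 17950

17950


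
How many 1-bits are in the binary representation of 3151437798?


0b10111011110101110001111111100110 has 22 set bits

22


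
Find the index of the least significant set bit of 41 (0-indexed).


0b101001. Lowest set bit at position 0

0


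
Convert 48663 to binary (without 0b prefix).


48663 = 1011111000010111 in binary

1011111000010111


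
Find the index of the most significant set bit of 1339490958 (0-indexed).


0b1001111110101110000001010001110. Highest set bit at position 30

30


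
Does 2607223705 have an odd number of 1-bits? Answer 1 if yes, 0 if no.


0b10011011011001110001001110011001 has 17 ones => parity 1

1


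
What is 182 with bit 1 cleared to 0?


182 & ~(1 << 1) = 180

180


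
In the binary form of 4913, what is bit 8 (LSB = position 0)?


0b1001100110001, position 8 = 1

1


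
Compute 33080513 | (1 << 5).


33080513 | (1 << 5) = 33080513 | 32 = 33080545

33080545


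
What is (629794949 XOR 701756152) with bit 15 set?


Step 1: 629794949 ^ 701756152 = 207231613
Step 2: 207231613 | (1 << 15) = 207231613 | 32768 = 207264381

207264381


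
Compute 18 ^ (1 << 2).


18 ^ (1 << 2) = 18 ^ 4 = 22

22


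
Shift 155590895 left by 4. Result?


0b1001010001100010000011101111 << 4 = 0b10010100011000100000111011110000 = 2489454320

2489454320


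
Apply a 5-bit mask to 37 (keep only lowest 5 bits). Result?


37 & 31 = 5

5


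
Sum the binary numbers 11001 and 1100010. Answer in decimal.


11001 + 1100010 = 1111011 = 123

123


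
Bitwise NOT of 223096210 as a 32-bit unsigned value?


~0b1101010011000010110110010010 = 0b11110010101100111101001001101101 = 4071871085 (32-bit unsigned)

4071871085


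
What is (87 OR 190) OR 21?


Step 1: 87 | 190 = 255
Step 2: 255 | 21 = 255

255


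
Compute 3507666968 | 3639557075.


0b11010001000100101100000000011000 | 0b11011000111011110011101111010011 = 0b11011001111111111111101111011011 = 3657432027

3657432027


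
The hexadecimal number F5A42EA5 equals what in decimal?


F5A42EA5 hex = 4121177765 decimal

4121177765


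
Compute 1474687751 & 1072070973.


0b1010111111001011111001100000111 & 0b111111111001101000000100111101 = 0b10111111001001000000100000101 = 400851205

400851205


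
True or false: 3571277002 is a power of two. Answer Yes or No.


0b11010100110111010101110011001010. Multiple bits set => No

No


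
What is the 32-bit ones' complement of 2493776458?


2493776458 ^ 4294967295 = 1801190837

1801190837


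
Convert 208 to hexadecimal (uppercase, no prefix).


208 = D0 hex

D0


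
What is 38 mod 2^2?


38 & 3 = 2

2


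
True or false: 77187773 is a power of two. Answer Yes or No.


0b100100110011100101010111101. Multiple bits set => No

No


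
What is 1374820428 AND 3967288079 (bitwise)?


0b1010001111100100001100001001100 & 0b11101100011110000000001100001111 = 0b1000000011100000000000000001100 = 1081081868

1081081868


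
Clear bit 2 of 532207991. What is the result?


532207991 & ~(1 << 2) = 532207987

532207987


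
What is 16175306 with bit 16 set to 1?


16175306 | (1 << 16) = 16175306 | 65536 = 16240842

16240842


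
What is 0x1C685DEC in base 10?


1C685DEC hex = 476601836 decimal

476601836


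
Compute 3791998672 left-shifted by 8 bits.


0b11100010000001010100111011010000 << 8 = 0b1110001000000101010011101101000000000000 = 970751660032

970751660032


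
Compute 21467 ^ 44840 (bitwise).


0b101001111011011 ^ 0b1010111100101000 = 0b1111110011110011 = 64755

64755


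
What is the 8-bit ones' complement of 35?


35 ^ 255 = 220

220


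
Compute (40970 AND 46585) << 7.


Step 1: 40970 & 46585 = 40968
Step 2: 40968 << 7 = 5243904

5243904


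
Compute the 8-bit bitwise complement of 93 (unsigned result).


~0b1011101 = 0b10100010 = 162 (8-bit unsigned)

162


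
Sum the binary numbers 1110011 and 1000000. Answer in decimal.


1110011 + 1000000 = 10110011 = 179

179


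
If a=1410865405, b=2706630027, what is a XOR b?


1410865405 ^ 2706630027 = 4115398006

4115398006


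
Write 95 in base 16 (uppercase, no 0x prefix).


95 = 5F hex

5F


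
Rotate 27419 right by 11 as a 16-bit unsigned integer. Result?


Rotate 0b110101100011011 right by 11 (16-bit) = 0b110001101101101 = 25453

25453


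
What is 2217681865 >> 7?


0b10000100001011110010001111001001 >> 7 = 0b1000010000101111001000111 = 17325639

17325639


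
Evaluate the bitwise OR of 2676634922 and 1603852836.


0b10011111100010100011010100101010 | 0b1011111100110001101101000100100 = 0b11011111100110101111111100101110 = 3751477038

3751477038


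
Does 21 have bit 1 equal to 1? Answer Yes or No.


0b10101, bit 1 = 0. No

No


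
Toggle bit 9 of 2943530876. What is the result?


2943530876 ^ (1 << 9) = 2943530876 ^ 512 = 2943530364

2943530364


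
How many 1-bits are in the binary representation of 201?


0b11001001 has 4 set bits

4


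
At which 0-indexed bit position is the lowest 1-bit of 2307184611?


0b10001001100001001101011111100011. Lowest set bit at position 0

0


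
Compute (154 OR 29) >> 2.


Step 1: 154 | 29 = 159
Step 2: 159 >> 2 = 39

39


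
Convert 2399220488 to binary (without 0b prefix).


2399220488 = 10001111000000010011001100001000 in binary

10001111000000010011001100001000


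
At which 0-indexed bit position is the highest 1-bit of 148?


0b10010100. Highest set bit at position 7

7


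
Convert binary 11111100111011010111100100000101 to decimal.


11111100111011010111100100000101 in decimal = 4243421445

4243421445


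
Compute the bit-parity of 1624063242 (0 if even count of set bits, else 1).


0b1100000110011010011110100001010 has 14 ones => parity 0

0


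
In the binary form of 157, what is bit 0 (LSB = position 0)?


0b10011101, position 0 = 1

1


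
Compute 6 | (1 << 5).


6 | (1 << 5) = 6 | 32 = 38

38


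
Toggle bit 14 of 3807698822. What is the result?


3807698822 ^ (1 << 14) = 3807698822 ^ 16384 = 3807682438

3807682438


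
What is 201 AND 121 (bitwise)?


0b11001001 & 0b1111001 = 0b1001001 = 73

73


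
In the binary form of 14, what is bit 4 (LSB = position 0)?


0b1110, position 4 = 0

0


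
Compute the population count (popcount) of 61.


0b111101 has 5 set bits

5


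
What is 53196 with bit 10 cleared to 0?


53196 & ~(1 << 10) = 52172

52172


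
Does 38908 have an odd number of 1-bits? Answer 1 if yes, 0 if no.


0b1001011111111100 has 11 ones => parity 1

1


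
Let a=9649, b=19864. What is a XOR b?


9649 ^ 19864 = 26665

26665


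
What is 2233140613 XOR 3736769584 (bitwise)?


0b10000101000110110000010110000101 ^ 0b11011110101110101001010000110000 = 0b1011011101000011001000110110101 = 1537315253

1537315253


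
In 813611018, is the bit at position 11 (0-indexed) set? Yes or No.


0b110000011111101011100000001010, bit 11 = 1. Yes

Yes


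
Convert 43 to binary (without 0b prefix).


43 = 101011 in binary

101011


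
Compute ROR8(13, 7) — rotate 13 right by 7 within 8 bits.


Rotate 0b1101 right by 7 (8-bit) = 0b11010 = 26

26


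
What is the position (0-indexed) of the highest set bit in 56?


0b111000. Highest set bit at position 5

5


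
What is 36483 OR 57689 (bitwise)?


0b1000111010000011 | 0b1110000101011001 = 0b1110111111011011 = 61403

61403


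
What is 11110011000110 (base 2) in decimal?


11110011000110 in decimal = 15558

15558


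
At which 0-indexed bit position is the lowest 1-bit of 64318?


0b1111101100111110. Lowest set bit at position 1

1


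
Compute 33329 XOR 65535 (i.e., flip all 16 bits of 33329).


33329 ^ 65535 = 32206

32206


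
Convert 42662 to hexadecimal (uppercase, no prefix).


42662 = A6A6 hex

A6A6


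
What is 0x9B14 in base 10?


9B14 hex = 39700 decimal

39700


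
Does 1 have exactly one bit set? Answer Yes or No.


0b1. Only one bit set => Yes

Yes


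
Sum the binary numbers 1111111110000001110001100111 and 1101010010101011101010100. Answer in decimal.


1111111110000001110001100111 + 1101010010101011101010100 = 10001101000010111001110111011 = 295793595

295793595


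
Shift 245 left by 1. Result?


0b11110101 << 1 = 0b111101010 = 490

490


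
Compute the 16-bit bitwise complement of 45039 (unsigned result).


~0b1010111111101111 = 0b101000000010000 = 20496 (16-bit unsigned)

20496


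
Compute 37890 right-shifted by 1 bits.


0b1001010000000010 >> 1 = 0b100101000000001 = 18945

18945


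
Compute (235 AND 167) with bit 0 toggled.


Step 1: 235 & 167 = 163
Step 2: 163 ^ (1 << 0) = 163 ^ 1 = 162

162


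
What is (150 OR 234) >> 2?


Step 1: 150 | 234 = 254
Step 2: 254 >> 2 = 63

63


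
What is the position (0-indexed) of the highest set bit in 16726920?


0b111111110011101110001000. Highest set bit at position 23

23


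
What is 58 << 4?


0b111010 << 4 = 0b1110100000 = 928

928


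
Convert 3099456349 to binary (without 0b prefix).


3099456349 = 10111000101111011111001101011101 in binary

10111000101111011111001101011101


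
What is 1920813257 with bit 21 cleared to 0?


1920813257 & ~(1 << 21) = 1918716105

1918716105


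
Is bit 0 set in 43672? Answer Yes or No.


0b1010101010011000, bit 0 = 0. No

No


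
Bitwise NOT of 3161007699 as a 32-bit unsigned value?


~0b10111100011010010010011001010011 = 0b1000011100101101101100110101100 = 1133959596 (32-bit unsigned)

1133959596


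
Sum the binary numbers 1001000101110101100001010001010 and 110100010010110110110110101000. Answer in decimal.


1001000101110101100001010001010 + 110100010010110110110110101000 = 1111101000001100011000000110010 = 2097557554

2097557554


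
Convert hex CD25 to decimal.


CD25 hex = 52517 decimal

52517


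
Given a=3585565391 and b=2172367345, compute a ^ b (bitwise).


3585565391 ^ 2172367345 = 1422709566

1422709566


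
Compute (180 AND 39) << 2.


Step 1: 180 & 39 = 36
Step 2: 36 << 2 = 144

144


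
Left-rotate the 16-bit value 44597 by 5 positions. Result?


Rotate 0b1010111000110101 left by 5 (16-bit) = 0b1100011010110101 = 50869

50869


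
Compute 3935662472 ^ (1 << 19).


3935662472 ^ (1 << 19) = 3935662472 ^ 524288 = 3936186760

3936186760


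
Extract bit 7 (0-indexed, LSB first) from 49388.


0b1100000011101100, position 7 = 1

1


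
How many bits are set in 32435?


0b111111010110011 has 11 set bits

11


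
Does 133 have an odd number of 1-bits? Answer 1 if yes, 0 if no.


0b10000101 has 3 ones => parity 1

1


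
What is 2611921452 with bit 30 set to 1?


2611921452 | (1 << 30) = 2611921452 | 1073741824 = 3685663276

3685663276


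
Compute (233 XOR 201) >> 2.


Step 1: 233 ^ 201 = 32
Step 2: 32 >> 2 = 8

8


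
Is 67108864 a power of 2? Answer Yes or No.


0b100000000000000000000000000. Only one bit set => Yes

Yes


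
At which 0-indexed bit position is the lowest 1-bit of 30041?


0b111010101011001. Lowest set bit at position 0

0


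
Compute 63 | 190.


0b111111 | 0b10111110 = 0b10111111 = 191

191


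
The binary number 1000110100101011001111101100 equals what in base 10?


1000110100101011001111101100 in decimal = 148026348

148026348


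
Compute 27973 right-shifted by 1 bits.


0b110110101000101 >> 1 = 0b11011010100010 = 13986

13986


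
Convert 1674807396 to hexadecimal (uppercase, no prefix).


1674807396 = 63D38864 hex

63D38864


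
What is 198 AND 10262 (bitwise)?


0b11000110 & 0b10100000010110 = 0b110 = 6

6


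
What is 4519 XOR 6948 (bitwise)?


0b1000110100111 ^ 0b1101100100100 = 0b101010000011 = 2691

2691


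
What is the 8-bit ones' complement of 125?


125 ^ 255 = 130

130


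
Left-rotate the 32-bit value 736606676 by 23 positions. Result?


Rotate 0b101011111001111011100111010100 left by 23 (32-bit) = 0b11101010000101011111001111011100 = 3927307228

3927307228


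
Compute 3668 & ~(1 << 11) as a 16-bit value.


3668 & ~(1 << 11) = 1620

1620


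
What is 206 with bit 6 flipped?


206 ^ (1 << 6) = 206 ^ 64 = 142

142


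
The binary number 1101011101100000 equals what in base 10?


1101011101100000 in decimal = 55136

55136


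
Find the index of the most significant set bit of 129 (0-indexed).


0b10000001. Highest set bit at position 7

7


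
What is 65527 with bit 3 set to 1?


65527 | (1 << 3) = 65527 | 8 = 65535

65535


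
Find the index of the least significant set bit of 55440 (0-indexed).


0b1101100010010000. Lowest set bit at position 4

4


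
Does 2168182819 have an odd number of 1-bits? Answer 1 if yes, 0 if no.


0b10000001001110111101100000100011 has 14 ones => parity 0

0


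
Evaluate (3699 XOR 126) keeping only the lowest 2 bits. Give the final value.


Step 1: 3699 ^ 126 = 3597
Step 2: 3597 & 3 = 1

1


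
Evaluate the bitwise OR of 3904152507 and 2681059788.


0b11101000101101001010001110111011 | 0b10011111110011011011100111001100 = 0b11111111111111011011101111111111 = 4294818815

4294818815


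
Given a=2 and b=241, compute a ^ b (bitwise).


2 ^ 241 = 243

243


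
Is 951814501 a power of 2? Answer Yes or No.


0b111000101110111000100101100101. Multiple bits set => No

No


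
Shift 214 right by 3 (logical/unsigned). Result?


0b11010110 >> 3 = 0b11010 = 26

26


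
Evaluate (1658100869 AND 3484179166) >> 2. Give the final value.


Step 1: 1658100869 & 3484179166 = 1115953284
Step 2: 1115953284 >> 2 = 278988321

278988321


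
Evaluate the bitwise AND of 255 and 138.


0b11111111 & 0b10001010 = 0b10001010 = 138

138


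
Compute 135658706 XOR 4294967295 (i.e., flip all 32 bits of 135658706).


135658706 ^ 4294967295 = 4159308589

4159308589


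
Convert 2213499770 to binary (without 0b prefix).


2213499770 = 10000011111011110101001101111010 in binary

10000011111011110101001101111010


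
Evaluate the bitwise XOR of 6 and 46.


0b110 ^ 0b101110 = 0b101000 = 40

40


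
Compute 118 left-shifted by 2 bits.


0b1110110 << 2 = 0b111011000 = 472

472


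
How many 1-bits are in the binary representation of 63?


0b111111 has 6 set bits

6


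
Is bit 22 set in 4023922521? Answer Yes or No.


0b11101111110110000010111101011001, bit 22 = 1. Yes

Yes


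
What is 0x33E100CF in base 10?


33E100CF hex = 870383823 decimal

870383823


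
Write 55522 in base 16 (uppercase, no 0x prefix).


55522 = D8E2 hex

D8E2


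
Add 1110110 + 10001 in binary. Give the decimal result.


1110110 + 10001 = 10000111 = 135

135


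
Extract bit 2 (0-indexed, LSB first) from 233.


0b11101001, position 2 = 0

0


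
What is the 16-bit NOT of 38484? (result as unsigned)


~0b1001011001010100 = 0b110100110101011 = 27051 (16-bit unsigned)

27051


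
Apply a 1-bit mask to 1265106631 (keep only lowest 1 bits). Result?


1265106631 & 1 = 1

1


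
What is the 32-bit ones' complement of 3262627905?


3262627905 ^ 4294967295 = 1032339390

1032339390


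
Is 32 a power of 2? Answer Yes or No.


0b100000. Only one bit set => Yes

Yes


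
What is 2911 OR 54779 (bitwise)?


0b101101011111 | 0b1101010111111011 = 0b1101111111111111 = 57343

57343


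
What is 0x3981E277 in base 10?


3981E277 hex = 964813431 decimal

964813431


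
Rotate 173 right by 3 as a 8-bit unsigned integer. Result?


Rotate 0b10101101 right by 3 (8-bit) = 0b10110101 = 181

181


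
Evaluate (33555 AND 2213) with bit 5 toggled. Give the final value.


Step 1: 33555 & 2213 = 1
Step 2: 1 ^ (1 << 5) = 1 ^ 32 = 33

33


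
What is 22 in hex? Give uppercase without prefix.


22 = 16 hex

16


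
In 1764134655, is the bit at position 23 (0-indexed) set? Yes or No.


0b1101001001001101000111011111111, bit 23 = 0. No

No


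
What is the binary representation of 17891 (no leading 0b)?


17891 = 100010111100011 in binary

100010111100011


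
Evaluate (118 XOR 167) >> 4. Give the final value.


Step 1: 118 ^ 167 = 209
Step 2: 209 >> 4 = 13

13


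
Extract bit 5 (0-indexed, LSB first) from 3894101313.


0b11101000000110110100010101000001, position 5 = 0

0


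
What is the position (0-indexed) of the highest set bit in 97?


0b1100001. Highest set bit at position 6

6


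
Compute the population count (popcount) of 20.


0b10100 has 2 set bits

2


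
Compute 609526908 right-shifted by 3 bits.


0b100100010101001010010001111100 >> 3 = 0b100100010101001010010001111 = 76190863

76190863


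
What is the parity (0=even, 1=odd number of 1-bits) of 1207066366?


0b1000111111100100101111011111110 has 21 ones => parity 1

1


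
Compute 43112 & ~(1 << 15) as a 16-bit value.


43112 & ~(1 << 15) = 10344

10344


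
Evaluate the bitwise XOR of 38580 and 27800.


0b1001011010110100 ^ 0b110110010011000 = 0b1111101000101100 = 64044

64044


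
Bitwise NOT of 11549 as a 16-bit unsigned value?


~0b10110100011101 = 0b1101001011100010 = 53986 (16-bit unsigned)

53986


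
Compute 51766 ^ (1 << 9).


51766 ^ (1 << 9) = 51766 ^ 512 = 51254

51254


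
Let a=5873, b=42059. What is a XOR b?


5873 ^ 42059 = 45754

45754


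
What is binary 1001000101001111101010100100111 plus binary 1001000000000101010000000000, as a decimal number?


1001000101001111101010100100111 + 1001000000000101010000000000 = 1010001101010000010100100100111 = 1369975079

1369975079


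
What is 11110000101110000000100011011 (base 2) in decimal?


11110000101110000000100011011 in decimal = 504824091

504824091


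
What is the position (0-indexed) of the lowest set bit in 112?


0b1110000. Lowest set bit at position 4

4


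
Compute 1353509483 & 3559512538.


0b1010000101011001110101001101011 & 0b11010100001010011101100111011010 = 0b1010000001010001100100001001010 = 1344849994

1344849994


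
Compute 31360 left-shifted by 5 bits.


0b111101010000000 << 5 = 0b11110101000000000000 = 1003520

1003520


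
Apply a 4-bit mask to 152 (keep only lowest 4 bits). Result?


152 & 15 = 8

8


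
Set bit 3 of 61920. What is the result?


61920 | (1 << 3) = 61920 | 8 = 61928

61928


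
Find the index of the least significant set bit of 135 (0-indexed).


0b10000111. Lowest set bit at position 0

0


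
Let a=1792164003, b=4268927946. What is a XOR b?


1792164003 ^ 4268927946 = 2493573993

2493573993


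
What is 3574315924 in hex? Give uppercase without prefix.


3574315924 = D50BBB94 hex

D50BBB94


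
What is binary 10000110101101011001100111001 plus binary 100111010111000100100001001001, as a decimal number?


10000110101101011001100111001 + 100111010111000100100001001001 = 111000001100101111101110000010 = 942865282

942865282


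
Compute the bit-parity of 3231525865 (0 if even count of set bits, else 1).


0b11000000100111010010101111101001 has 16 ones => parity 0

0


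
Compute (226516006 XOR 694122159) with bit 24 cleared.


Step 1: 226516006 ^ 694122159 = 618605193
Step 2: 618605193 & ~(1 << 24) = 618605193

618605193


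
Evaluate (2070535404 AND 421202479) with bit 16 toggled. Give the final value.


Step 1: 2070535404 & 421202479 = 420022316
Step 2: 420022316 ^ (1 << 16) = 420022316 ^ 65536 = 419956780

419956780


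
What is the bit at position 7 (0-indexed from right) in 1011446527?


0b111100010010010111001011111111, position 7 = 1

1


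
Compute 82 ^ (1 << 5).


82 ^ (1 << 5) = 82 ^ 32 = 114

114


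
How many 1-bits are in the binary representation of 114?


0b1110010 has 4 set bits

4


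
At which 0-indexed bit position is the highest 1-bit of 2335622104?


0b10001011001101101100001111011000. Highest set bit at position 31

31


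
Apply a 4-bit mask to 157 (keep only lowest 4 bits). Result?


157 & 15 = 13

13


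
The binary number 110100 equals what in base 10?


110100 in decimal = 52

52


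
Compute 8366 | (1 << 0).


8366 | (1 << 0) = 8366 | 1 = 8367

8367


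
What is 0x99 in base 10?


99 hex = 153 decimal

153


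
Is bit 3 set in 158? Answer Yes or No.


0b10011110, bit 3 = 1. Yes

Yes


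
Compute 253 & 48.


0b11111101 & 0b110000 = 0b110000 = 48

48


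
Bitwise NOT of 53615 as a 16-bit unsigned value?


~0b1101000101101111 = 0b10111010010000 = 11920 (16-bit unsigned)

11920


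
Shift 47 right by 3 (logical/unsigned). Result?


0b101111 >> 3 = 0b101 = 5

5


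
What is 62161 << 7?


0b1111001011010001 << 7 = 0b11110010110100010000000 = 7956608

7956608


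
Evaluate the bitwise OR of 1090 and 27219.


0b10001000010 | 0b110101001010011 = 0b110111001010011 = 28243

28243


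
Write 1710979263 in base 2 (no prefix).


1710979263 = 1100101111110110111100010111111 in binary

1100101111110110111100010111111


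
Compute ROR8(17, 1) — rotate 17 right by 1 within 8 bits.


Rotate 0b10001 right by 1 (8-bit) = 0b10001000 = 136

136


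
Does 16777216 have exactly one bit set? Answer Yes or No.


0b1000000000000000000000000. Only one bit set => Yes

Yes


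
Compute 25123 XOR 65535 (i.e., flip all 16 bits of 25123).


25123 ^ 65535 = 40412

40412


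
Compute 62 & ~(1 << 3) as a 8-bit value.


62 & ~(1 << 3) = 54

54


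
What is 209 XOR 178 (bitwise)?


0b11010001 ^ 0b10110010 = 0b1100011 = 99

99


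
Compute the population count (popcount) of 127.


0b1111111 has 7 set bits

7


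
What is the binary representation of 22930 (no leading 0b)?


22930 = 101100110010010 in binary

101100110010010


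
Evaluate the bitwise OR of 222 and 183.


0b11011110 | 0b10110111 = 0b11111111 = 255

255


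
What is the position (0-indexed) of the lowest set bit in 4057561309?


0b11110001110110010111100011011101. Lowest set bit at position 0

0


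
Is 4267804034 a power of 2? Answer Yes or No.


0b11111110011000011000010110000010. Multiple bits set => No

No


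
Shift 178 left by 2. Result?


0b10110010 << 2 = 0b1011001000 = 712

712


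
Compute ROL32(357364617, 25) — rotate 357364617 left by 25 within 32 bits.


Rotate 0b10101010011001111001110001001 left by 25 (32-bit) = 0b10010001010101001100111100111 = 304781799

304781799


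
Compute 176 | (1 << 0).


176 | (1 << 0) = 176 | 1 = 177

177


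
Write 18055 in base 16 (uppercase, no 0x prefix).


18055 = 4687 hex

4687


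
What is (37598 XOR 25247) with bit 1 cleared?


Step 1: 37598 ^ 25247 = 61505
Step 2: 61505 & ~(1 << 1) = 61505

61505


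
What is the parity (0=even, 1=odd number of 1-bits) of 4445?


0b1000101011101 has 7 ones => parity 1

1


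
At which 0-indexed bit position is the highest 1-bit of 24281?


0b101111011011001. Highest set bit at position 14

14


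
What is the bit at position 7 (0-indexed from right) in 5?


0b101, position 7 = 0

0


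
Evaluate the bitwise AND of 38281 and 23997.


0b1001010110001001 & 0b101110110111101 = 0b1010110001001 = 5513

5513


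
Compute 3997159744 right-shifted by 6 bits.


0b11101110001111111101000101000000 >> 6 = 0b11101110001111111101000101 = 62455621

62455621


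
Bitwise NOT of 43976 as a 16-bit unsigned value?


~0b1010101111001000 = 0b101010000110111 = 21559 (16-bit unsigned)

21559


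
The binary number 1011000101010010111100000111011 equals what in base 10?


1011000101010010111100000111011 in decimal = 1487501371

1487501371


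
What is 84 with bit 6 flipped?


84 ^ (1 << 6) = 84 ^ 64 = 20

20


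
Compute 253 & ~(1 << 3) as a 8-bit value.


253 & ~(1 << 3) = 245

245


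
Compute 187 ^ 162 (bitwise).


0b10111011 ^ 0b10100010 = 0b11001 = 25

25


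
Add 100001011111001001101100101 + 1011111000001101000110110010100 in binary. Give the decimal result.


100001011111001001101100101 + 1011111000001101000110110010100 = 1100011001101100010000011111001 = 1664491769

1664491769


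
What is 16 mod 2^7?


16 & 127 = 16

16


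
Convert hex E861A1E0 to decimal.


E861A1E0 hex = 3898712544 decimal

3898712544


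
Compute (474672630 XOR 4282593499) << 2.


Step 1: 474672630 ^ 4282593499 = 3809074477
Step 2: 3809074477 << 2 = 15236297908

15236297908


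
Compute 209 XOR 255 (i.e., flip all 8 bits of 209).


209 ^ 255 = 46

46


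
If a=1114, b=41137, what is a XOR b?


1114 ^ 41137 = 42219

42219


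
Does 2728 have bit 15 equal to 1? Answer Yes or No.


0b101010101000, bit 15 = 0. No

No


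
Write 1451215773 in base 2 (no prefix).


1451215773 = 1010110011111111100101110011101 in binary

1010110011111111100101110011101


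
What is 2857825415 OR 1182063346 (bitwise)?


0b10101010010101101111010010000111 | 0b1000110011101001101101011110010 = 0b11101110011101101111111011110111 = 4000775927

4000775927


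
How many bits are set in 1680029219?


0b1100100001000110011011000100011 has 13 set bits

13


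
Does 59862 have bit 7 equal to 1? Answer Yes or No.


0b1110100111010110, bit 7 = 1. Yes

Yes


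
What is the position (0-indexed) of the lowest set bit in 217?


0b11011001. Lowest set bit at position 0

0


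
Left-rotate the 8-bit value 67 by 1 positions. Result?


Rotate 0b1000011 left by 1 (8-bit) = 0b10000110 = 134

134


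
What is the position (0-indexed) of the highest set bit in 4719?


0b1001001101111. Highest set bit at position 12

12


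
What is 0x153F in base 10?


153F hex = 5439 decimal

5439


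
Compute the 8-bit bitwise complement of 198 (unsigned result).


~0b11000110 = 0b111001 = 57 (8-bit unsigned)

57


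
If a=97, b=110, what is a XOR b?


97 ^ 110 = 15

15


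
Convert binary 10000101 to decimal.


10000101 in decimal = 133

133


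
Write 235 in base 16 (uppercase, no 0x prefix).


235 = EB hex

EB


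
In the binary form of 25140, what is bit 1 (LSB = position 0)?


0b110001000110100, position 1 = 0

0


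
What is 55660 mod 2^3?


55660 & 7 = 4

4


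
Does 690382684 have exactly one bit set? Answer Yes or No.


0b101001001001100110011101011100. Multiple bits set => No

No


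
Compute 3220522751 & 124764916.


0b10111111111101010100011011111111 & 0b111011011111100001011110100 = 0b111011001010100001011110100 = 124076788

124076788


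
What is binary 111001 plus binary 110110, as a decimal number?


111001 + 110110 = 1101111 = 111

111


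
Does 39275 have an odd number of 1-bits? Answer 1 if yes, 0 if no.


0b1001100101101011 has 9 ones => parity 1

1


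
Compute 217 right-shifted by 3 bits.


0b11011001 >> 3 = 0b11011 = 27

27


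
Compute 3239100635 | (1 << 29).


3239100635 | (1 << 29) = 3239100635 | 536870912 = 3775971547

3775971547


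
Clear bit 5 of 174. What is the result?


174 & ~(1 << 5) = 142

142


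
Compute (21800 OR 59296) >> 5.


Step 1: 21800 | 59296 = 63400
Step 2: 63400 >> 5 = 1981

1981


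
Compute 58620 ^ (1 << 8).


58620 ^ (1 << 8) = 58620 ^ 256 = 58876

58876


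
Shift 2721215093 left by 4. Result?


0b10100010001100100111001001110101 << 4 = 0b101000100011001001110010011101010000 = 43539441488

43539441488


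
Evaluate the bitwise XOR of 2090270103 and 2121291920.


0b1111100100101101111110110010111 ^ 0b1111110011100000101100010010000 = 0b10111001101010010100000111 = 48669959

48669959


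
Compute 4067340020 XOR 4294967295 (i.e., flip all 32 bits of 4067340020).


4067340020 ^ 4294967295 = 227627275

227627275
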